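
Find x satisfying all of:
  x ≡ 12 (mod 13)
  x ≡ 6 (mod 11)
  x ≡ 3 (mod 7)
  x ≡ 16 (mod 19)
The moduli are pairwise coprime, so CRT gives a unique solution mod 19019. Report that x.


Product of moduli M = 13 · 11 · 7 · 19 = 19019.
Merge one congruence at a time:
  Start: x ≡ 12 (mod 13).
  Combine with x ≡ 6 (mod 11); new modulus lcm = 143.
    Write x = 12 + 13·t and substitute into x ≡ 6 (mod 11): 13·t ≡ 6 − 12 = -6 (mod 11).
    Reduce coefficients mod 11: 2·t ≡ 5 (mod 11).
    The inverse of 2 mod 11 is 6 (since 2·6 = 12 = 1·11 + 1), so t ≡ 6·5 = 30 ≡ 8 (mod 11).
    Then x = 12 + 13·8 = 116, valid modulo lcm(13, 11) = 143: x ≡ 116 (mod 143).
  Combine with x ≡ 3 (mod 7); new modulus lcm = 1001.
    Write x = 116 + 143·t and substitute into x ≡ 3 (mod 7): 143·t ≡ 3 − 116 = -113 (mod 7).
    Reduce coefficients mod 7: 3·t ≡ 6 (mod 7).
    The inverse of 3 mod 7 is 5 (since 3·5 = 15 = 2·7 + 1), so t ≡ 5·6 = 30 ≡ 2 (mod 7).
    Then x = 116 + 143·2 = 402, valid modulo lcm(143, 7) = 1001: x ≡ 402 (mod 1001).
  Combine with x ≡ 16 (mod 19); new modulus lcm = 19019.
    Write x = 402 + 1001·t and substitute into x ≡ 16 (mod 19): 1001·t ≡ 16 − 402 = -386 (mod 19).
    Reduce coefficients mod 19: 13·t ≡ 13 (mod 19).
    The inverse of 13 mod 19 is 3 (since 13·3 = 39 = 2·19 + 1), so t ≡ 3·13 = 39 ≡ 1 (mod 19).
    Then x = 402 + 1001·1 = 1403, valid modulo lcm(1001, 19) = 19019: x ≡ 1403 (mod 19019).
Verify against each original: 1403 mod 13 = 12, 1403 mod 11 = 6, 1403 mod 7 = 3, 1403 mod 19 = 16.

x ≡ 1403 (mod 19019).


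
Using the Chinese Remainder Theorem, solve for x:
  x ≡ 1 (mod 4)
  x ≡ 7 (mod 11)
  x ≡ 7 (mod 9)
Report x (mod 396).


Moduli 4, 11, 9 are pairwise coprime; by CRT there is a unique solution modulo M = 4 · 11 · 9 = 396.
Solve pairwise, accumulating the modulus:
  Start with x ≡ 1 (mod 4).
  Combine with x ≡ 7 (mod 11): since gcd(4, 11) = 1, we get a unique residue mod 44.
    Write x = 1 + 4·t and substitute into x ≡ 7 (mod 11): 4·t ≡ 7 − 1 = 6 (mod 11).
    The inverse of 4 mod 11 is 3 (since 4·3 = 12 = 1·11 + 1), so t ≡ 3·6 = 18 ≡ 7 (mod 11).
    Then x = 1 + 4·7 = 29, valid modulo lcm(4, 11) = 44: x ≡ 29 (mod 44).
  Combine with x ≡ 7 (mod 9): since gcd(44, 9) = 1, we get a unique residue mod 396.
    Write x = 29 + 44·t and substitute into x ≡ 7 (mod 9): 44·t ≡ 7 − 29 = -22 (mod 9).
    Reduce coefficients mod 9: 8·t ≡ 5 (mod 9).
    The inverse of 8 mod 9 is 8 (since 8·8 = 64 = 7·9 + 1), so t ≡ 8·5 = 40 ≡ 4 (mod 9).
    Then x = 29 + 44·4 = 205, valid modulo lcm(44, 9) = 396: x ≡ 205 (mod 396).
Verify: 205 mod 4 = 1 ✓, 205 mod 11 = 7 ✓, 205 mod 9 = 7 ✓.

x ≡ 205 (mod 396).


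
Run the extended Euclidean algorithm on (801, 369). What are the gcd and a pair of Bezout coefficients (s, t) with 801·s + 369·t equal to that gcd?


Euclidean algorithm on (801, 369) — divide until remainder is 0:
  801 = 2 · 369 + 63
  369 = 5 · 63 + 54
  63 = 1 · 54 + 9
  54 = 6 · 9 + 0
gcd(801, 369) = 9.
Track Bezout coefficients alongside the remainders: start with r₀ = 801 = a·1 + b·0 (s = 1, t = 0) and r₁ = 369 = a·0 + b·1 (s = 0, t = 1); each new remainder r_{k+1} = r_{k-1} − q_k·r_k inherits s_{k+1} = s_{k-1} − q_k·s_k, t_{k+1} = t_{k-1} − q_k·t_k, so r_k = a·s_k + b·t_k at every step:
  q = 2: r = 63, s = 1 − 2·0 = 1, t = 0 − 2·1 = -2  (check: 801·1 + 369·(-2) = 63)
  q = 5: r = 54, s = 0 − 5·1 = -5, t = 1 − 5·(-2) = 11  (check: 801·(-5) + 369·11 = 54)
  q = 1: r = 9, s = 1 − 1·(-5) = 6, t = -2 − 1·11 = -13  (check: 801·6 + 369·(-13) = 9)
The row with r = 9 (the gcd) gives the Bezout coefficients s = 6, t = -13.
Result: 801 · (6) + 369 · (-13) = 9.

gcd(801, 369) = 9; s = 6, t = -13 (check: 801·6 + 369·(-13) = 9).


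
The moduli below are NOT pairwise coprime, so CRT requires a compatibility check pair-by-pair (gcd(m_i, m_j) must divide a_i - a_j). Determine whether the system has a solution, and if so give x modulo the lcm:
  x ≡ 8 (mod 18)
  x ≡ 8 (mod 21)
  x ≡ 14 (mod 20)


Moduli 18, 21, 20 are not pairwise coprime, so CRT works modulo lcm(m_i) when all pairwise compatibility conditions hold.
Pairwise compatibility: gcd(m_i, m_j) must divide a_i - a_j for every pair.
Merge one congruence at a time:
  Start: x ≡ 8 (mod 18).
  Combine with x ≡ 8 (mod 21): gcd(18, 21) = 3; 8 - 8 = 0, which IS divisible by 3, so compatible.
    Write x = 8 + 18·t and substitute into x ≡ 8 (mod 21): 18·t ≡ 8 − 8 = 0 (mod 21).
    Divide the congruence (and modulus) by g = 3: 6·t ≡ 0 (mod 7).
    The inverse of 6 mod 7 is 6 (since 6·6 = 36 = 5·7 + 1), so t ≡ 6·0 = 0 ≡ 0 (mod 7).
    Then x = 8 + 18·0 = 8, valid modulo lcm(18, 21) = 126: x ≡ 8 (mod 126).
  Combine with x ≡ 14 (mod 20): gcd(126, 20) = 2; 14 - 8 = 6, which IS divisible by 2, so compatible.
    Write x = 8 + 126·t and substitute into x ≡ 14 (mod 20): 126·t ≡ 14 − 8 = 6 (mod 20).
    Divide the congruence (and modulus) by g = 2: 63·t ≡ 3 (mod 10).
    Reduce coefficients mod 10: 3·t ≡ 3 (mod 10).
    The inverse of 3 mod 10 is 7 (since 3·7 = 21 = 2·10 + 1), so t ≡ 7·3 = 21 ≡ 1 (mod 10).
    Then x = 8 + 126·1 = 134, valid modulo lcm(126, 20) = 1260: x ≡ 134 (mod 1260).
Verify: 134 mod 18 = 8, 134 mod 21 = 8, 134 mod 20 = 14.

x ≡ 134 (mod 1260).


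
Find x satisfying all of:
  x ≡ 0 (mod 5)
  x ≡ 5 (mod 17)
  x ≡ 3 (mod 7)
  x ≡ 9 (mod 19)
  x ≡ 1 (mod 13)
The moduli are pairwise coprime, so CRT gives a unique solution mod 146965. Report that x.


Product of moduli M = 5 · 17 · 7 · 19 · 13 = 146965.
Merge one congruence at a time:
  Start: x ≡ 0 (mod 5).
  Combine with x ≡ 5 (mod 17); new modulus lcm = 85.
    Write x = 0 + 5·t and substitute into x ≡ 5 (mod 17): 5·t ≡ 5 − 0 = 5 (mod 17).
    The inverse of 5 mod 17 is 7 (since 5·7 = 35 = 2·17 + 1), so t ≡ 7·5 = 35 ≡ 1 (mod 17).
    Then x = 0 + 5·1 = 5, valid modulo lcm(5, 17) = 85: x ≡ 5 (mod 85).
  Combine with x ≡ 3 (mod 7); new modulus lcm = 595.
    Write x = 5 + 85·t and substitute into x ≡ 3 (mod 7): 85·t ≡ 3 − 5 = -2 (mod 7).
    Reduce coefficients mod 7: 1·t ≡ 5 (mod 7).
    So t ≡ 5 (mod 7).
    Then x = 5 + 85·5 = 430, valid modulo lcm(85, 7) = 595: x ≡ 430 (mod 595).
  Combine with x ≡ 9 (mod 19); new modulus lcm = 11305.
    Write x = 430 + 595·t and substitute into x ≡ 9 (mod 19): 595·t ≡ 9 − 430 = -421 (mod 19).
    Reduce coefficients mod 19: 6·t ≡ 16 (mod 19).
    The inverse of 6 mod 19 is 16 (since 6·16 = 96 = 5·19 + 1), so t ≡ 16·16 = 256 ≡ 9 (mod 19).
    Then x = 430 + 595·9 = 5785, valid modulo lcm(595, 19) = 11305: x ≡ 5785 (mod 11305).
  Combine with x ≡ 1 (mod 13); new modulus lcm = 146965.
    Write x = 5785 + 11305·t and substitute into x ≡ 1 (mod 13): 11305·t ≡ 1 − 5785 = -5784 (mod 13).
    Reduce coefficients mod 13: 8·t ≡ 1 (mod 13).
    The inverse of 8 mod 13 is 5 (since 8·5 = 40 = 3·13 + 1), so t ≡ 5·1 = 5 ≡ 5 (mod 13).
    Then x = 5785 + 11305·5 = 62310, valid modulo lcm(11305, 13) = 146965: x ≡ 62310 (mod 146965).
Verify against each original: 62310 mod 5 = 0, 62310 mod 17 = 5, 62310 mod 7 = 3, 62310 mod 19 = 9, 62310 mod 13 = 1.

x ≡ 62310 (mod 146965).


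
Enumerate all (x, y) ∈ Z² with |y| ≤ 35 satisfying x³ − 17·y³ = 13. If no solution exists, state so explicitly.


The equation is x³ - 17y³ = 13. For fixed y, x³ = 17·y³ + 13, so a solution requires the RHS to be a perfect cube.
Strategy: iterate y from -35 to 35, compute RHS = 17·y³ + 13, and check whether it is a (positive or negative) perfect cube.
Check small values of y:
  y = 0: RHS = 13 is not a perfect cube.
  y = 1: RHS = 30 is not a perfect cube.
  y = -1: RHS = -4 is not a perfect cube.
  y = 2: RHS = 149 is not a perfect cube.
  y = -2: RHS = -123 is not a perfect cube.
  y = 3: RHS = 472 is not a perfect cube.
  y = -3: RHS = -446 is not a perfect cube.
Continuing the search up to |y| = 35 finds no solutions either.
No (x, y) in the scanned range satisfies the equation.

No integer solutions with |y| ≤ 35.


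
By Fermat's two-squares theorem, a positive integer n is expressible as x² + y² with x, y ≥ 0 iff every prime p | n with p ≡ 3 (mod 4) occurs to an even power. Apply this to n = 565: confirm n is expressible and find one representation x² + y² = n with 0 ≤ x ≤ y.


Step 1: Factor n = 565 = 5 · 113.
Step 2: Check the mod-4 condition on each prime factor: 5 ≡ 1 (mod 4), exponent 1; 113 ≡ 1 (mod 4), exponent 1.
All primes ≡ 3 (mod 4) appear to even exponent (or don't appear), so by the two-squares theorem n IS expressible as a sum of two squares.
Step 3: Build a representation. Here n = 5 · 113 is a product of primes ≡ 1 (mod 4). Each prime p ≡ 1 (mod 4) is itself a sum of two squares; find a² by testing p − a² for a perfect square:
  5: 5 − 1² = 4 = 2² ⇒ 5 = 1² + 2².
  113: 113 − 1² = 112, 113 − 2² = 109, 113 − 3² = 104, 113 − 4² = 97, 113 − 5² = 88, 113 − 6² = 77, 113 − 7² = 64 = 8² ⇒ 113 = 7² + 8².
  Combine using the Brahmagupta–Fibonacci identity (a² + b²)(c² + d²) = (ac − bd)² + (ad + bc)² = (ac + bd)² + (ad − bc)²:
  5 · 113 = 565: from (1² + 2²)(7² + 8²), take (1·7 − 2·8, 1·8 + 2·7) = (7 − 16, 8 + 14) = (-9, 22); dropping signs (only squares matter) gives (9, 22); check 9² + 22² = 81 + 484 = 565 ✓.
Step 4: Order so x ≤ y and verify: 9² + 22² = 81 + 484 = 565 = n. ✓

n = 565 = 9² + 22² (one valid representation with x ≤ y).


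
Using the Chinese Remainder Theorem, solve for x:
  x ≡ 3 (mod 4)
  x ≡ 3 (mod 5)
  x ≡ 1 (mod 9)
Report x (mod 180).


Moduli 4, 5, 9 are pairwise coprime; by CRT there is a unique solution modulo M = 4 · 5 · 9 = 180.
Solve pairwise, accumulating the modulus:
  Start with x ≡ 3 (mod 4).
  Combine with x ≡ 3 (mod 5): since gcd(4, 5) = 1, we get a unique residue mod 20.
    Write x = 3 + 4·t and substitute into x ≡ 3 (mod 5): 4·t ≡ 3 − 3 = 0 (mod 5).
    The inverse of 4 mod 5 is 4 (since 4·4 = 16 = 3·5 + 1), so t ≡ 4·0 = 0 ≡ 0 (mod 5).
    Then x = 3 + 4·0 = 3, valid modulo lcm(4, 5) = 20: x ≡ 3 (mod 20).
  Combine with x ≡ 1 (mod 9): since gcd(20, 9) = 1, we get a unique residue mod 180.
    Write x = 3 + 20·t and substitute into x ≡ 1 (mod 9): 20·t ≡ 1 − 3 = -2 (mod 9).
    Reduce coefficients mod 9: 2·t ≡ 7 (mod 9).
    The inverse of 2 mod 9 is 5 (since 2·5 = 10 = 1·9 + 1), so t ≡ 5·7 = 35 ≡ 8 (mod 9).
    Then x = 3 + 20·8 = 163, valid modulo lcm(20, 9) = 180: x ≡ 163 (mod 180).
Verify: 163 mod 4 = 3 ✓, 163 mod 5 = 3 ✓, 163 mod 9 = 1 ✓.

x ≡ 163 (mod 180).


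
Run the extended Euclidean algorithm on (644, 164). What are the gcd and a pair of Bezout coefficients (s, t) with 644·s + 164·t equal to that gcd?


Euclidean algorithm on (644, 164) — divide until remainder is 0:
  644 = 3 · 164 + 152
  164 = 1 · 152 + 12
  152 = 12 · 12 + 8
  12 = 1 · 8 + 4
  8 = 2 · 4 + 0
gcd(644, 164) = 4.
Track Bezout coefficients alongside the remainders: start with r₀ = 644 = a·1 + b·0 (s = 1, t = 0) and r₁ = 164 = a·0 + b·1 (s = 0, t = 1); each new remainder r_{k+1} = r_{k-1} − q_k·r_k inherits s_{k+1} = s_{k-1} − q_k·s_k, t_{k+1} = t_{k-1} − q_k·t_k, so r_k = a·s_k + b·t_k at every step:
  q = 3: r = 152, s = 1 − 3·0 = 1, t = 0 − 3·1 = -3  (check: 644·1 + 164·(-3) = 152)
  q = 1: r = 12, s = 0 − 1·1 = -1, t = 1 − 1·(-3) = 4  (check: 644·(-1) + 164·4 = 12)
  q = 12: r = 8, s = 1 − 12·(-1) = 13, t = -3 − 12·4 = -51  (check: 644·13 + 164·(-51) = 8)
  q = 1: r = 4, s = -1 − 1·13 = -14, t = 4 − 1·(-51) = 55  (check: 644·(-14) + 164·55 = 4)
The row with r = 4 (the gcd) gives the Bezout coefficients s = -14, t = 55.
Result: 644 · (-14) + 164 · (55) = 4.

gcd(644, 164) = 4; s = -14, t = 55 (check: 644·(-14) + 164·55 = 4).


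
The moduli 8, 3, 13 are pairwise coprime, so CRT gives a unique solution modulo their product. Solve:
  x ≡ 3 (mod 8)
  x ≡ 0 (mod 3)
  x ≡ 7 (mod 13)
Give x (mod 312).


Moduli 8, 3, 13 are pairwise coprime; by CRT there is a unique solution modulo M = 8 · 3 · 13 = 312.
Solve pairwise, accumulating the modulus:
  Start with x ≡ 3 (mod 8).
  Combine with x ≡ 0 (mod 3): since gcd(8, 3) = 1, we get a unique residue mod 24.
    Write x = 3 + 8·t and substitute into x ≡ 0 (mod 3): 8·t ≡ 0 − 3 = -3 (mod 3).
    Reduce coefficients mod 3: 2·t ≡ 0 (mod 3).
    The inverse of 2 mod 3 is 2 (since 2·2 = 4 = 1·3 + 1), so t ≡ 2·0 = 0 ≡ 0 (mod 3).
    Then x = 3 + 8·0 = 3, valid modulo lcm(8, 3) = 24: x ≡ 3 (mod 24).
  Combine with x ≡ 7 (mod 13): since gcd(24, 13) = 1, we get a unique residue mod 312.
    Write x = 3 + 24·t and substitute into x ≡ 7 (mod 13): 24·t ≡ 7 − 3 = 4 (mod 13).
    Reduce coefficients mod 13: 11·t ≡ 4 (mod 13).
    The inverse of 11 mod 13 is 6 (since 11·6 = 66 = 5·13 + 1), so t ≡ 6·4 = 24 ≡ 11 (mod 13).
    Then x = 3 + 24·11 = 267, valid modulo lcm(24, 13) = 312: x ≡ 267 (mod 312).
Verify: 267 mod 8 = 3 ✓, 267 mod 3 = 0 ✓, 267 mod 13 = 7 ✓.

x ≡ 267 (mod 312).


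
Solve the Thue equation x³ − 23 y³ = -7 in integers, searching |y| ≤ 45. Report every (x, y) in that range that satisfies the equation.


The equation is x³ - 23y³ = -7. For fixed y, x³ = 23·y³ − 7, so a solution requires the RHS to be a perfect cube.
Strategy: iterate y from -45 to 45, compute RHS = 23·y³ − 7, and check whether it is a (positive or negative) perfect cube.
Check small values of y:
  y = 0: RHS = -7 is not a perfect cube.
  y = 1: RHS = 16 is not a perfect cube.
  y = -1: RHS = -30 is not a perfect cube.
  y = 2: RHS = 177 is not a perfect cube.
  y = -2: RHS = -191 is not a perfect cube.
  y = 3: RHS = 614 is not a perfect cube.
  y = -3: RHS = -628 is not a perfect cube.
Continuing the search up to |y| = 45 finds no solutions either.
No (x, y) in the scanned range satisfies the equation.

No integer solutions with |y| ≤ 45.


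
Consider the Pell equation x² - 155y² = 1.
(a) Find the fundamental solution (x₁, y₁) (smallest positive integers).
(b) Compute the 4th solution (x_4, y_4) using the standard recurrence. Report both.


Step 1: Find the fundamental solution (x₁, y₁) of x² - 155y² = 1.
  Expand √155 as a continued fraction. a₀ = ⌊√155⌋ = 12; iterate m_{k+1} = d_k·a_k − m_k, d_{k+1} = (155 − m_{k+1}²)/d_k, a_{k+1} = ⌊(a₀ + m_{k+1})/d_{k+1}⌋ (starting m₀ = 0, d₀ = 1), with convergents p_k = a_k·p_{k-1} + p_{k-2}, q_k = a_k·q_{k-1} + q_{k-2} (p₋₁ = 1, q₋₁ = 0):
  k = 0: a₀ = 12; p₀/q₀ = 12/1; p₀² − 155·q₀² = 144 − 155 = -11.
  k = 1: m = 12, d = 11, a = ⌊(12 + 12)/11⌋ = 2; p/q = (2·12 + 1)/(2·1 + 0) = 25/2; p² − 155·q² = 625 − 620 = 5.
  k = 2: m = 10, d = 5, a = ⌊(12 + 10)/5⌋ = 4; p/q = (4·25 + 12)/(4·2 + 1) = 112/9; p² − 155·q² = 12544 − 12555 = -11.
  k = 3: m = 10, d = 11, a = ⌊(12 + 10)/11⌋ = 2; p/q = (2·112 + 25)/(2·9 + 2) = 249/20; p² − 155·q² = 62001 − 62000 = 1.
  The first convergent with p² − 155·q² = 1 gives the fundamental solution (x₁, y₁) = (249, 20).
Step 2: Apply the recurrence (x_{n+1}, y_{n+1}) = (x₁x_n + 155y₁y_n, x₁y_n + y₁x_n) repeatedly.
  From (x_1, y_1) = (249, 20): x_2 = 249·249 + 155·20·20 = 124001; y_2 = 249·20 + 20·249 = 9960.
  From (x_2, y_2) = (124001, 9960): x_3 = 249·124001 + 155·20·9960 = 61752249; y_3 = 249·9960 + 20·124001 = 4960060.
  From (x_3, y_3) = (61752249, 4960060): x_4 = 249·61752249 + 155·20·4960060 = 30752496001; y_4 = 249·4960060 + 20·61752249 = 2470099920.
Step 3: Verify x_4² - 155·y_4² = 945716010291520992001 - 945716010291520992000 = 1 (should be 1). ✓

(x_1, y_1) = (249, 20); (x_4, y_4) = (30752496001, 2470099920).


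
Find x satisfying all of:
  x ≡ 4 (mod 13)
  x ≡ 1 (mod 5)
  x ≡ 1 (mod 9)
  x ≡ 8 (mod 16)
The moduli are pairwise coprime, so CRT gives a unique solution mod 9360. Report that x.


Product of moduli M = 13 · 5 · 9 · 16 = 9360.
Merge one congruence at a time:
  Start: x ≡ 4 (mod 13).
  Combine with x ≡ 1 (mod 5); new modulus lcm = 65.
    Write x = 4 + 13·t and substitute into x ≡ 1 (mod 5): 13·t ≡ 1 − 4 = -3 (mod 5).
    Reduce coefficients mod 5: 3·t ≡ 2 (mod 5).
    The inverse of 3 mod 5 is 2 (since 3·2 = 6 = 1·5 + 1), so t ≡ 2·2 = 4 ≡ 4 (mod 5).
    Then x = 4 + 13·4 = 56, valid modulo lcm(13, 5) = 65: x ≡ 56 (mod 65).
  Combine with x ≡ 1 (mod 9); new modulus lcm = 585.
    Write x = 56 + 65·t and substitute into x ≡ 1 (mod 9): 65·t ≡ 1 − 56 = -55 (mod 9).
    Reduce coefficients mod 9: 2·t ≡ 8 (mod 9).
    The inverse of 2 mod 9 is 5 (since 2·5 = 10 = 1·9 + 1), so t ≡ 5·8 = 40 ≡ 4 (mod 9).
    Then x = 56 + 65·4 = 316, valid modulo lcm(65, 9) = 585: x ≡ 316 (mod 585).
  Combine with x ≡ 8 (mod 16); new modulus lcm = 9360.
    Write x = 316 + 585·t and substitute into x ≡ 8 (mod 16): 585·t ≡ 8 − 316 = -308 (mod 16).
    Reduce coefficients mod 16: 9·t ≡ 12 (mod 16).
    The inverse of 9 mod 16 is 9 (since 9·9 = 81 = 5·16 + 1), so t ≡ 9·12 = 108 ≡ 12 (mod 16).
    Then x = 316 + 585·12 = 7336, valid modulo lcm(585, 16) = 9360: x ≡ 7336 (mod 9360).
Verify against each original: 7336 mod 13 = 4, 7336 mod 5 = 1, 7336 mod 9 = 1, 7336 mod 16 = 8.

x ≡ 7336 (mod 9360).


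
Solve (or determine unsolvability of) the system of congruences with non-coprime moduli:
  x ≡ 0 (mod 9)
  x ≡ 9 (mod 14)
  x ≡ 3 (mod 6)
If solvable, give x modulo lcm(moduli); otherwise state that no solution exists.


Moduli 9, 14, 6 are not pairwise coprime, so CRT works modulo lcm(m_i) when all pairwise compatibility conditions hold.
Pairwise compatibility: gcd(m_i, m_j) must divide a_i - a_j for every pair.
Merge one congruence at a time:
  Start: x ≡ 0 (mod 9).
  Combine with x ≡ 9 (mod 14): gcd(9, 14) = 1; 9 - 0 = 9, which IS divisible by 1, so compatible.
    Write x = 0 + 9·t and substitute into x ≡ 9 (mod 14): 9·t ≡ 9 − 0 = 9 (mod 14).
    The inverse of 9 mod 14 is 11 (since 9·11 = 99 = 7·14 + 1), so t ≡ 11·9 = 99 ≡ 1 (mod 14).
    Then x = 0 + 9·1 = 9, valid modulo lcm(9, 14) = 126: x ≡ 9 (mod 126).
  Combine with x ≡ 3 (mod 6): gcd(126, 6) = 6; 3 - 9 = -6, which IS divisible by 6, so compatible.
    Write x = 9 + 126·t and substitute into x ≡ 3 (mod 6): 126·t ≡ 3 − 9 = -6 (mod 6).
    Divide the congruence (and modulus) by g = 6: 21·t ≡ -1 (mod 1).
    Modulo 1 every t works; take t = 0.
    Then x = 9 + 126·0 = 9, valid modulo lcm(126, 6) = 126: x ≡ 9 (mod 126).
Verify: 9 mod 9 = 0, 9 mod 14 = 9, 9 mod 6 = 3.

x ≡ 9 (mod 126).


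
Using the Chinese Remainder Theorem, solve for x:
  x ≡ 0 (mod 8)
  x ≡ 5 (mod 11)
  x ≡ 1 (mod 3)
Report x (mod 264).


Moduli 8, 11, 3 are pairwise coprime; by CRT there is a unique solution modulo M = 8 · 11 · 3 = 264.
Solve pairwise, accumulating the modulus:
  Start with x ≡ 0 (mod 8).
  Combine with x ≡ 5 (mod 11): since gcd(8, 11) = 1, we get a unique residue mod 88.
    Write x = 0 + 8·t and substitute into x ≡ 5 (mod 11): 8·t ≡ 5 − 0 = 5 (mod 11).
    The inverse of 8 mod 11 is 7 (since 8·7 = 56 = 5·11 + 1), so t ≡ 7·5 = 35 ≡ 2 (mod 11).
    Then x = 0 + 8·2 = 16, valid modulo lcm(8, 11) = 88: x ≡ 16 (mod 88).
  Combine with x ≡ 1 (mod 3): since gcd(88, 3) = 1, we get a unique residue mod 264.
    Write x = 16 + 88·t and substitute into x ≡ 1 (mod 3): 88·t ≡ 1 − 16 = -15 (mod 3).
    Reduce coefficients mod 3: 1·t ≡ 0 (mod 3).
    So t ≡ 0 (mod 3).
    Then x = 16 + 88·0 = 16, valid modulo lcm(88, 3) = 264: x ≡ 16 (mod 264).
Verify: 16 mod 8 = 0 ✓, 16 mod 11 = 5 ✓, 16 mod 3 = 1 ✓.

x ≡ 16 (mod 264).


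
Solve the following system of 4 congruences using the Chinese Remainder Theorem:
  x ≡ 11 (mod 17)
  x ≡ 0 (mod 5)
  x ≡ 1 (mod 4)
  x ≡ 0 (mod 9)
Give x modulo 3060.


Product of moduli M = 17 · 5 · 4 · 9 = 3060.
Merge one congruence at a time:
  Start: x ≡ 11 (mod 17).
  Combine with x ≡ 0 (mod 5); new modulus lcm = 85.
    Write x = 11 + 17·t and substitute into x ≡ 0 (mod 5): 17·t ≡ 0 − 11 = -11 (mod 5).
    Reduce coefficients mod 5: 2·t ≡ 4 (mod 5).
    The inverse of 2 mod 5 is 3 (since 2·3 = 6 = 1·5 + 1), so t ≡ 3·4 = 12 ≡ 2 (mod 5).
    Then x = 11 + 17·2 = 45, valid modulo lcm(17, 5) = 85: x ≡ 45 (mod 85).
  Combine with x ≡ 1 (mod 4); new modulus lcm = 340.
    Write x = 45 + 85·t and substitute into x ≡ 1 (mod 4): 85·t ≡ 1 − 45 = -44 (mod 4).
    Reduce coefficients mod 4: 1·t ≡ 0 (mod 4).
    So t ≡ 0 (mod 4).
    Then x = 45 + 85·0 = 45, valid modulo lcm(85, 4) = 340: x ≡ 45 (mod 340).
  Combine with x ≡ 0 (mod 9); new modulus lcm = 3060.
    Write x = 45 + 340·t and substitute into x ≡ 0 (mod 9): 340·t ≡ 0 − 45 = -45 (mod 9).
    Reduce coefficients mod 9: 7·t ≡ 0 (mod 9).
    The inverse of 7 mod 9 is 4 (since 7·4 = 28 = 3·9 + 1), so t ≡ 4·0 = 0 ≡ 0 (mod 9).
    Then x = 45 + 340·0 = 45, valid modulo lcm(340, 9) = 3060: x ≡ 45 (mod 3060).
Verify against each original: 45 mod 17 = 11, 45 mod 5 = 0, 45 mod 4 = 1, 45 mod 9 = 0.

x ≡ 45 (mod 3060).


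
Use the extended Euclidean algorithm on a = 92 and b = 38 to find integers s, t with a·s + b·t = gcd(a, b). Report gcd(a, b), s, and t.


Euclidean algorithm on (92, 38) — divide until remainder is 0:
  92 = 2 · 38 + 16
  38 = 2 · 16 + 6
  16 = 2 · 6 + 4
  6 = 1 · 4 + 2
  4 = 2 · 2 + 0
gcd(92, 38) = 2.
Track Bezout coefficients alongside the remainders: start with r₀ = 92 = a·1 + b·0 (s = 1, t = 0) and r₁ = 38 = a·0 + b·1 (s = 0, t = 1); each new remainder r_{k+1} = r_{k-1} − q_k·r_k inherits s_{k+1} = s_{k-1} − q_k·s_k, t_{k+1} = t_{k-1} − q_k·t_k, so r_k = a·s_k + b·t_k at every step:
  q = 2: r = 16, s = 1 − 2·0 = 1, t = 0 − 2·1 = -2  (check: 92·1 + 38·(-2) = 16)
  q = 2: r = 6, s = 0 − 2·1 = -2, t = 1 − 2·(-2) = 5  (check: 92·(-2) + 38·5 = 6)
  q = 2: r = 4, s = 1 − 2·(-2) = 5, t = -2 − 2·5 = -12  (check: 92·5 + 38·(-12) = 4)
  q = 1: r = 2, s = -2 − 1·5 = -7, t = 5 − 1·(-12) = 17  (check: 92·(-7) + 38·17 = 2)
The row with r = 2 (the gcd) gives the Bezout coefficients s = -7, t = 17.
Result: 92 · (-7) + 38 · (17) = 2.

gcd(92, 38) = 2; s = -7, t = 17 (check: 92·(-7) + 38·17 = 2).


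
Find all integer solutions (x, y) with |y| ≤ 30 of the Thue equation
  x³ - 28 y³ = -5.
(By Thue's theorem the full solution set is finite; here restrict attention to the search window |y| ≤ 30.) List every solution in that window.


The equation is x³ - 28y³ = -5. For fixed y, x³ = 28·y³ − 5, so a solution requires the RHS to be a perfect cube.
Strategy: iterate y from -30 to 30, compute RHS = 28·y³ − 5, and check whether it is a (positive or negative) perfect cube.
Check small values of y:
  y = 0: RHS = -5 is not a perfect cube.
  y = 1: RHS = 23 is not a perfect cube.
  y = -1: RHS = -33 is not a perfect cube.
  y = 2: RHS = 219 is not a perfect cube.
  y = -2: RHS = -229 is not a perfect cube.
  y = 3: RHS = 751 is not a perfect cube.
  y = -3: RHS = -761 is not a perfect cube.
Continuing the search up to |y| = 30 finds no solutions either.
No (x, y) in the scanned range satisfies the equation.

No integer solutions with |y| ≤ 30.


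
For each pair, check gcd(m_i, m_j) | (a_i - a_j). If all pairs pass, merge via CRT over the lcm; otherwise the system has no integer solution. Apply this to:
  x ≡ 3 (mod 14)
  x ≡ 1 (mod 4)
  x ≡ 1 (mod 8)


Moduli 14, 4, 8 are not pairwise coprime, so CRT works modulo lcm(m_i) when all pairwise compatibility conditions hold.
Pairwise compatibility: gcd(m_i, m_j) must divide a_i - a_j for every pair.
Merge one congruence at a time:
  Start: x ≡ 3 (mod 14).
  Combine with x ≡ 1 (mod 4): gcd(14, 4) = 2; 1 - 3 = -2, which IS divisible by 2, so compatible.
    Write x = 3 + 14·t and substitute into x ≡ 1 (mod 4): 14·t ≡ 1 − 3 = -2 (mod 4).
    Divide the congruence (and modulus) by g = 2: 7·t ≡ -1 (mod 2).
    Reduce coefficients mod 2: 1·t ≡ 1 (mod 2).
    So t ≡ 1 (mod 2).
    Then x = 3 + 14·1 = 17, valid modulo lcm(14, 4) = 28: x ≡ 17 (mod 28).
  Combine with x ≡ 1 (mod 8): gcd(28, 8) = 4; 1 - 17 = -16, which IS divisible by 4, so compatible.
    Write x = 17 + 28·t and substitute into x ≡ 1 (mod 8): 28·t ≡ 1 − 17 = -16 (mod 8).
    Divide the congruence (and modulus) by g = 4: 7·t ≡ -4 (mod 2).
    Reduce coefficients mod 2: 1·t ≡ 0 (mod 2).
    So t ≡ 0 (mod 2).
    Then x = 17 + 28·0 = 17, valid modulo lcm(28, 8) = 56: x ≡ 17 (mod 56).
Verify: 17 mod 14 = 3, 17 mod 4 = 1, 17 mod 8 = 1.

x ≡ 17 (mod 56).


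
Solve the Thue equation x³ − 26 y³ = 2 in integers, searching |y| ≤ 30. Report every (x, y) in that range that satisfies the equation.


The equation is x³ - 26y³ = 2. For fixed y, x³ = 26·y³ + 2, so a solution requires the RHS to be a perfect cube.
Strategy: iterate y from -30 to 30, compute RHS = 26·y³ + 2, and check whether it is a (positive or negative) perfect cube.
Check small values of y:
  y = 0: RHS = 2 is not a perfect cube.
  y = 1: RHS = 28 is not a perfect cube.
  y = -1: RHS = -24 is not a perfect cube.
  y = 2: RHS = 210 is not a perfect cube.
  y = -2: RHS = -206 is not a perfect cube.
  y = 3: RHS = 704 is not a perfect cube.
  y = -3: RHS = -700 is not a perfect cube.
Continuing the search up to |y| = 30 finds no solutions either.
No (x, y) in the scanned range satisfies the equation.

No integer solutions with |y| ≤ 30.


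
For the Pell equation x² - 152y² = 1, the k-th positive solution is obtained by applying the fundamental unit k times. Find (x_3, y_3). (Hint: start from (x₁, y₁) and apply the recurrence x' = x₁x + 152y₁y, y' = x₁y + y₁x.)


Step 1: Find the fundamental solution (x₁, y₁) of x² - 152y² = 1.
  Expand √152 as a continued fraction. a₀ = ⌊√152⌋ = 12; iterate m_{k+1} = d_k·a_k − m_k, d_{k+1} = (152 − m_{k+1}²)/d_k, a_{k+1} = ⌊(a₀ + m_{k+1})/d_{k+1}⌋ (starting m₀ = 0, d₀ = 1), with convergents p_k = a_k·p_{k-1} + p_{k-2}, q_k = a_k·q_{k-1} + q_{k-2} (p₋₁ = 1, q₋₁ = 0):
  k = 0: a₀ = 12; p₀/q₀ = 12/1; p₀² − 152·q₀² = 144 − 152 = -8.
  k = 1: m = 12, d = 8, a = ⌊(12 + 12)/8⌋ = 3; p/q = (3·12 + 1)/(3·1 + 0) = 37/3; p² − 152·q² = 1369 − 1368 = 1.
  The first convergent with p² − 152·q² = 1 gives the fundamental solution (x₁, y₁) = (37, 3).
Step 2: Apply the recurrence (x_{n+1}, y_{n+1}) = (x₁x_n + 152y₁y_n, x₁y_n + y₁x_n) repeatedly.
  From (x_1, y_1) = (37, 3): x_2 = 37·37 + 152·3·3 = 2737; y_2 = 37·3 + 3·37 = 222.
  From (x_2, y_2) = (2737, 222): x_3 = 37·2737 + 152·3·222 = 202501; y_3 = 37·222 + 3·2737 = 16425.
Step 3: Verify x_3² - 152·y_3² = 41006655001 - 41006655000 = 1 (should be 1). ✓

(x_1, y_1) = (37, 3); (x_3, y_3) = (202501, 16425).


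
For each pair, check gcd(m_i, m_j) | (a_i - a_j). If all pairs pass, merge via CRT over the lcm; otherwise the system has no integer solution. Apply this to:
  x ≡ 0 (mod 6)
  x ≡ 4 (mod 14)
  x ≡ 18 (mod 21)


Moduli 6, 14, 21 are not pairwise coprime, so CRT works modulo lcm(m_i) when all pairwise compatibility conditions hold.
Pairwise compatibility: gcd(m_i, m_j) must divide a_i - a_j for every pair.
Merge one congruence at a time:
  Start: x ≡ 0 (mod 6).
  Combine with x ≡ 4 (mod 14): gcd(6, 14) = 2; 4 - 0 = 4, which IS divisible by 2, so compatible.
    Write x = 0 + 6·t and substitute into x ≡ 4 (mod 14): 6·t ≡ 4 − 0 = 4 (mod 14).
    Divide the congruence (and modulus) by g = 2: 3·t ≡ 2 (mod 7).
    The inverse of 3 mod 7 is 5 (since 3·5 = 15 = 2·7 + 1), so t ≡ 5·2 = 10 ≡ 3 (mod 7).
    Then x = 0 + 6·3 = 18, valid modulo lcm(6, 14) = 42: x ≡ 18 (mod 42).
  Combine with x ≡ 18 (mod 21): gcd(42, 21) = 21; 18 - 18 = 0, which IS divisible by 21, so compatible.
    Write x = 18 + 42·t and substitute into x ≡ 18 (mod 21): 42·t ≡ 18 − 18 = 0 (mod 21).
    Divide the congruence (and modulus) by g = 21: 2·t ≡ 0 (mod 1).
    Modulo 1 every t works; take t = 0.
    Then x = 18 + 42·0 = 18, valid modulo lcm(42, 21) = 42: x ≡ 18 (mod 42).
Verify: 18 mod 6 = 0, 18 mod 14 = 4, 18 mod 21 = 18.

x ≡ 18 (mod 42).


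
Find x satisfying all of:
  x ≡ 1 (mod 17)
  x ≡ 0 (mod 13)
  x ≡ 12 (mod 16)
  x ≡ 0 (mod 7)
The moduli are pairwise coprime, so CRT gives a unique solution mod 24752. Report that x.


Product of moduli M = 17 · 13 · 16 · 7 = 24752.
Merge one congruence at a time:
  Start: x ≡ 1 (mod 17).
  Combine with x ≡ 0 (mod 13); new modulus lcm = 221.
    Write x = 1 + 17·t and substitute into x ≡ 0 (mod 13): 17·t ≡ 0 − 1 = -1 (mod 13).
    Reduce coefficients mod 13: 4·t ≡ 12 (mod 13).
    The inverse of 4 mod 13 is 10 (since 4·10 = 40 = 3·13 + 1), so t ≡ 10·12 = 120 ≡ 3 (mod 13).
    Then x = 1 + 17·3 = 52, valid modulo lcm(17, 13) = 221: x ≡ 52 (mod 221).
  Combine with x ≡ 12 (mod 16); new modulus lcm = 3536.
    Write x = 52 + 221·t and substitute into x ≡ 12 (mod 16): 221·t ≡ 12 − 52 = -40 (mod 16).
    Reduce coefficients mod 16: 13·t ≡ 8 (mod 16).
    The inverse of 13 mod 16 is 5 (since 13·5 = 65 = 4·16 + 1), so t ≡ 5·8 = 40 ≡ 8 (mod 16).
    Then x = 52 + 221·8 = 1820, valid modulo lcm(221, 16) = 3536: x ≡ 1820 (mod 3536).
  Combine with x ≡ 0 (mod 7); new modulus lcm = 24752.
    Write x = 1820 + 3536·t and substitute into x ≡ 0 (mod 7): 3536·t ≡ 0 − 1820 = -1820 (mod 7).
    Reduce coefficients mod 7: 1·t ≡ 0 (mod 7).
    So t ≡ 0 (mod 7).
    Then x = 1820 + 3536·0 = 1820, valid modulo lcm(3536, 7) = 24752: x ≡ 1820 (mod 24752).
Verify against each original: 1820 mod 17 = 1, 1820 mod 13 = 0, 1820 mod 16 = 12, 1820 mod 7 = 0.

x ≡ 1820 (mod 24752).


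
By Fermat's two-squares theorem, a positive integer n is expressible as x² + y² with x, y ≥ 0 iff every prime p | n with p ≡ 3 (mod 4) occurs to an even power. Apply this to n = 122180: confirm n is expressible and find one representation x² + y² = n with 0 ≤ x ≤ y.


Step 1: Factor n = 122180 = 2^2 · 5 · 41 · 149.
Step 2: Check the mod-4 condition on each prime factor: 2 = 2 (special); 5 ≡ 1 (mod 4), exponent 1; 41 ≡ 1 (mod 4), exponent 1; 149 ≡ 1 (mod 4), exponent 1.
All primes ≡ 3 (mod 4) appear to even exponent (or don't appear), so by the two-squares theorem n IS expressible as a sum of two squares.
Step 3: Build a representation. Group n = k² · m with k = 2 and m = 5 · 41 · 149 = 30545 (a product of primes ≡ 1 (mod 4)); a representation of m scales to one of n via (k·x)² + (k·y)² = k²(x² + y²). Each prime p ≡ 1 (mod 4) is itself a sum of two squares; find a² by testing p − a² for a perfect square:
  5: 5 − 1² = 4 = 2² ⇒ 5 = 1² + 2².
  41: 41 − 1² = 40, 41 − 2² = 37, 41 − 3² = 32, 41 − 4² = 25 = 5² ⇒ 41 = 4² + 5².
  149: 149 − 1² = 148, 149 − 2² = 145, 149 − 3² = 140, 149 − 4² = 133, 149 − 5² = 124, 149 − 6² = 113, 149 − 7² = 100 = 10² ⇒ 149 = 7² + 10².
  Combine using the Brahmagupta–Fibonacci identity (a² + b²)(c² + d²) = (ac − bd)² + (ad + bc)² = (ac + bd)² + (ad − bc)²:
  5 · 41 = 205: from (1² + 2²)(4² + 5²), take (1·4 − 2·5, 1·5 + 2·4) = (4 − 10, 5 + 8) = (-6, 13); dropping signs (only squares matter) gives (6, 13); check 6² + 13² = 36 + 169 = 205 ✓.
  205 · 149 = 30545: from (6² + 13²)(7² + 10²), take (6·7 − 13·10, 6·10 + 13·7) = (42 − 130, 60 + 91) = (-88, 151); dropping signs (only squares matter) gives (88, 151); check 88² + 151² = 7744 + 22801 = 30545 ✓.
  Scale by k = 2: (2·88, 2·151) = (176, 302).
Step 4: Order so x ≤ y and verify: 176² + 302² = 30976 + 91204 = 122180 = n. ✓

n = 122180 = 176² + 302² (one valid representation with x ≤ y).


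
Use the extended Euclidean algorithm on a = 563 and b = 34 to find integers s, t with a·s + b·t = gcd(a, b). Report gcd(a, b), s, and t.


Euclidean algorithm on (563, 34) — divide until remainder is 0:
  563 = 16 · 34 + 19
  34 = 1 · 19 + 15
  19 = 1 · 15 + 4
  15 = 3 · 4 + 3
  4 = 1 · 3 + 1
  3 = 3 · 1 + 0
gcd(563, 34) = 1.
Track Bezout coefficients alongside the remainders: start with r₀ = 563 = a·1 + b·0 (s = 1, t = 0) and r₁ = 34 = a·0 + b·1 (s = 0, t = 1); each new remainder r_{k+1} = r_{k-1} − q_k·r_k inherits s_{k+1} = s_{k-1} − q_k·s_k, t_{k+1} = t_{k-1} − q_k·t_k, so r_k = a·s_k + b·t_k at every step:
  q = 16: r = 19, s = 1 − 16·0 = 1, t = 0 − 16·1 = -16  (check: 563·1 + 34·(-16) = 19)
  q = 1: r = 15, s = 0 − 1·1 = -1, t = 1 − 1·(-16) = 17  (check: 563·(-1) + 34·17 = 15)
  q = 1: r = 4, s = 1 − 1·(-1) = 2, t = -16 − 1·17 = -33  (check: 563·2 + 34·(-33) = 4)
  q = 3: r = 3, s = -1 − 3·2 = -7, t = 17 − 3·(-33) = 116  (check: 563·(-7) + 34·116 = 3)
  q = 1: r = 1, s = 2 − 1·(-7) = 9, t = -33 − 1·116 = -149  (check: 563·9 + 34·(-149) = 1)
The row with r = 1 (the gcd) gives the Bezout coefficients s = 9, t = -149.
Result: 563 · (9) + 34 · (-149) = 1.

gcd(563, 34) = 1; s = 9, t = -149 (check: 563·9 + 34·(-149) = 1).


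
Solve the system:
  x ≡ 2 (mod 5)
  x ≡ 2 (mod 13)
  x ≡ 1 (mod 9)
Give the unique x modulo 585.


Moduli 5, 13, 9 are pairwise coprime; by CRT there is a unique solution modulo M = 5 · 13 · 9 = 585.
Solve pairwise, accumulating the modulus:
  Start with x ≡ 2 (mod 5).
  Combine with x ≡ 2 (mod 13): since gcd(5, 13) = 1, we get a unique residue mod 65.
    Write x = 2 + 5·t and substitute into x ≡ 2 (mod 13): 5·t ≡ 2 − 2 = 0 (mod 13).
    The inverse of 5 mod 13 is 8 (since 5·8 = 40 = 3·13 + 1), so t ≡ 8·0 = 0 ≡ 0 (mod 13).
    Then x = 2 + 5·0 = 2, valid modulo lcm(5, 13) = 65: x ≡ 2 (mod 65).
  Combine with x ≡ 1 (mod 9): since gcd(65, 9) = 1, we get a unique residue mod 585.
    Write x = 2 + 65·t and substitute into x ≡ 1 (mod 9): 65·t ≡ 1 − 2 = -1 (mod 9).
    Reduce coefficients mod 9: 2·t ≡ 8 (mod 9).
    The inverse of 2 mod 9 is 5 (since 2·5 = 10 = 1·9 + 1), so t ≡ 5·8 = 40 ≡ 4 (mod 9).
    Then x = 2 + 65·4 = 262, valid modulo lcm(65, 9) = 585: x ≡ 262 (mod 585).
Verify: 262 mod 5 = 2 ✓, 262 mod 13 = 2 ✓, 262 mod 9 = 1 ✓.

x ≡ 262 (mod 585).


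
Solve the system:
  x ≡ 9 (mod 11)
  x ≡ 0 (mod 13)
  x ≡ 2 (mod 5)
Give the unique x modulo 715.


Moduli 11, 13, 5 are pairwise coprime; by CRT there is a unique solution modulo M = 11 · 13 · 5 = 715.
Solve pairwise, accumulating the modulus:
  Start with x ≡ 9 (mod 11).
  Combine with x ≡ 0 (mod 13): since gcd(11, 13) = 1, we get a unique residue mod 143.
    Write x = 9 + 11·t and substitute into x ≡ 0 (mod 13): 11·t ≡ 0 − 9 = -9 (mod 13).
    Reduce coefficients mod 13: 11·t ≡ 4 (mod 13).
    The inverse of 11 mod 13 is 6 (since 11·6 = 66 = 5·13 + 1), so t ≡ 6·4 = 24 ≡ 11 (mod 13).
    Then x = 9 + 11·11 = 130, valid modulo lcm(11, 13) = 143: x ≡ 130 (mod 143).
  Combine with x ≡ 2 (mod 5): since gcd(143, 5) = 1, we get a unique residue mod 715.
    Write x = 130 + 143·t and substitute into x ≡ 2 (mod 5): 143·t ≡ 2 − 130 = -128 (mod 5).
    Reduce coefficients mod 5: 3·t ≡ 2 (mod 5).
    The inverse of 3 mod 5 is 2 (since 3·2 = 6 = 1·5 + 1), so t ≡ 2·2 = 4 ≡ 4 (mod 5).
    Then x = 130 + 143·4 = 702, valid modulo lcm(143, 5) = 715: x ≡ 702 (mod 715).
Verify: 702 mod 11 = 9 ✓, 702 mod 13 = 0 ✓, 702 mod 5 = 2 ✓.

x ≡ 702 (mod 715).


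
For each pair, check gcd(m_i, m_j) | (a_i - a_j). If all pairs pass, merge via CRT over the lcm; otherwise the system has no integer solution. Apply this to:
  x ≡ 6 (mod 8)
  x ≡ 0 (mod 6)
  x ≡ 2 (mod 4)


Moduli 8, 6, 4 are not pairwise coprime, so CRT works modulo lcm(m_i) when all pairwise compatibility conditions hold.
Pairwise compatibility: gcd(m_i, m_j) must divide a_i - a_j for every pair.
Merge one congruence at a time:
  Start: x ≡ 6 (mod 8).
  Combine with x ≡ 0 (mod 6): gcd(8, 6) = 2; 0 - 6 = -6, which IS divisible by 2, so compatible.
    Write x = 6 + 8·t and substitute into x ≡ 0 (mod 6): 8·t ≡ 0 − 6 = -6 (mod 6).
    Divide the congruence (and modulus) by g = 2: 4·t ≡ -3 (mod 3).
    Reduce coefficients mod 3: 1·t ≡ 0 (mod 3).
    So t ≡ 0 (mod 3).
    Then x = 6 + 8·0 = 6, valid modulo lcm(8, 6) = 24: x ≡ 6 (mod 24).
  Combine with x ≡ 2 (mod 4): gcd(24, 4) = 4; 2 - 6 = -4, which IS divisible by 4, so compatible.
    Write x = 6 + 24·t and substitute into x ≡ 2 (mod 4): 24·t ≡ 2 − 6 = -4 (mod 4).
    Divide the congruence (and modulus) by g = 4: 6·t ≡ -1 (mod 1).
    Modulo 1 every t works; take t = 0.
    Then x = 6 + 24·0 = 6, valid modulo lcm(24, 4) = 24: x ≡ 6 (mod 24).
Verify: 6 mod 8 = 6, 6 mod 6 = 0, 6 mod 4 = 2.

x ≡ 6 (mod 24).


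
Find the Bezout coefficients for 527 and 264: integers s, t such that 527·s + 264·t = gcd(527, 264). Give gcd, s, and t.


Euclidean algorithm on (527, 264) — divide until remainder is 0:
  527 = 1 · 264 + 263
  264 = 1 · 263 + 1
  263 = 263 · 1 + 0
gcd(527, 264) = 1.
Track Bezout coefficients alongside the remainders: start with r₀ = 527 = a·1 + b·0 (s = 1, t = 0) and r₁ = 264 = a·0 + b·1 (s = 0, t = 1); each new remainder r_{k+1} = r_{k-1} − q_k·r_k inherits s_{k+1} = s_{k-1} − q_k·s_k, t_{k+1} = t_{k-1} − q_k·t_k, so r_k = a·s_k + b·t_k at every step:
  q = 1: r = 263, s = 1 − 1·0 = 1, t = 0 − 1·1 = -1  (check: 527·1 + 264·(-1) = 263)
  q = 1: r = 1, s = 0 − 1·1 = -1, t = 1 − 1·(-1) = 2  (check: 527·(-1) + 264·2 = 1)
The row with r = 1 (the gcd) gives the Bezout coefficients s = -1, t = 2.
Result: 527 · (-1) + 264 · (2) = 1.

gcd(527, 264) = 1; s = -1, t = 2 (check: 527·(-1) + 264·2 = 1).


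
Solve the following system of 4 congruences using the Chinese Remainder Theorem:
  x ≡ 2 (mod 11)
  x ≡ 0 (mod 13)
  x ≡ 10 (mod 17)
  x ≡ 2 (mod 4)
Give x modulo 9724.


Product of moduli M = 11 · 13 · 17 · 4 = 9724.
Merge one congruence at a time:
  Start: x ≡ 2 (mod 11).
  Combine with x ≡ 0 (mod 13); new modulus lcm = 143.
    Write x = 2 + 11·t and substitute into x ≡ 0 (mod 13): 11·t ≡ 0 − 2 = -2 (mod 13).
    Reduce coefficients mod 13: 11·t ≡ 11 (mod 13).
    The inverse of 11 mod 13 is 6 (since 11·6 = 66 = 5·13 + 1), so t ≡ 6·11 = 66 ≡ 1 (mod 13).
    Then x = 2 + 11·1 = 13, valid modulo lcm(11, 13) = 143: x ≡ 13 (mod 143).
  Combine with x ≡ 10 (mod 17); new modulus lcm = 2431.
    Write x = 13 + 143·t and substitute into x ≡ 10 (mod 17): 143·t ≡ 10 − 13 = -3 (mod 17).
    Reduce coefficients mod 17: 7·t ≡ 14 (mod 17).
    The inverse of 7 mod 17 is 5 (since 7·5 = 35 = 2·17 + 1), so t ≡ 5·14 = 70 ≡ 2 (mod 17).
    Then x = 13 + 143·2 = 299, valid modulo lcm(143, 17) = 2431: x ≡ 299 (mod 2431).
  Combine with x ≡ 2 (mod 4); new modulus lcm = 9724.
    Write x = 299 + 2431·t and substitute into x ≡ 2 (mod 4): 2431·t ≡ 2 − 299 = -297 (mod 4).
    Reduce coefficients mod 4: 3·t ≡ 3 (mod 4).
    The inverse of 3 mod 4 is 3 (since 3·3 = 9 = 2·4 + 1), so t ≡ 3·3 = 9 ≡ 1 (mod 4).
    Then x = 299 + 2431·1 = 2730, valid modulo lcm(2431, 4) = 9724: x ≡ 2730 (mod 9724).
Verify against each original: 2730 mod 11 = 2, 2730 mod 13 = 0, 2730 mod 17 = 10, 2730 mod 4 = 2.

x ≡ 2730 (mod 9724).


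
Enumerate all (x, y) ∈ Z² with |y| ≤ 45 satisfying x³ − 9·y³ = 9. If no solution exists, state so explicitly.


The equation is x³ - 9y³ = 9. For fixed y, x³ = 9·y³ + 9, so a solution requires the RHS to be a perfect cube.
Strategy: iterate y from -45 to 45, compute RHS = 9·y³ + 9, and check whether it is a (positive or negative) perfect cube.
Check small values of y:
  y = 0: RHS = 9 is not a perfect cube.
  y = 1: RHS = 18 is not a perfect cube.
  y = -1: RHS = 0 = (0)³ ⇒ x = 0 works.
  y = 2: RHS = 81 is not a perfect cube.
  y = -2: RHS = -63 is not a perfect cube.
  y = 3: RHS = 252 is not a perfect cube.
  y = -3: RHS = -234 is not a perfect cube.
Continuing the search up to |y| = 45 finds no further solutions beyond those listed.
Collected solutions: (0, -1).

Solutions (with |y| ≤ 45): (0, -1).
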